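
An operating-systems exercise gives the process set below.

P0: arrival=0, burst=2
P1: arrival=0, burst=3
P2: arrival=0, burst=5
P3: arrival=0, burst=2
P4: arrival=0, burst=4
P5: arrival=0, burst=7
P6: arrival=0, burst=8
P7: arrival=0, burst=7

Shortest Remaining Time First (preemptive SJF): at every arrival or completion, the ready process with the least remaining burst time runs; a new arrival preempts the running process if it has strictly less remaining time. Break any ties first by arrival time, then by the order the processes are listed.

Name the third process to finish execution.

P1

Timeline: | P0 0-2 | P3 2-4 | P1 4-7 | P4 7-11 | P2 11-16 | P5 16-23 | P7 23-30 | P6 30-38 |
Completion: P0=2  P1=7  P2=16  P3=4  P4=11  P5=23  P6=38  P7=30
Finish order: P0 → P3 → P1 → P4 → P2 → P5 → P7 → P6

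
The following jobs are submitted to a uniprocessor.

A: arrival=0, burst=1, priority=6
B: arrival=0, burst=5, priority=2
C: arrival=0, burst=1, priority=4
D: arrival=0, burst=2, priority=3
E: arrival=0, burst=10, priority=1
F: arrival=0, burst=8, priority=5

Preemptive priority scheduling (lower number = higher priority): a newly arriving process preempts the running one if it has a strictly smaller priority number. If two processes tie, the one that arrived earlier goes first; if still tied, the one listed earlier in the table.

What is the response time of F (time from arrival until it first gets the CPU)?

18

Timeline: | E 0-10 | B 10-15 | D 15-17 | C 17-18 | F 18-26 | A 26-27 |
Completion: A=27  B=15  C=18  D=17  E=10  F=26
Turnaround (C−A): A=27  B=15  C=18  D=17  E=10  F=26
Response(F) = first start − arrival = 18 − 0 = 18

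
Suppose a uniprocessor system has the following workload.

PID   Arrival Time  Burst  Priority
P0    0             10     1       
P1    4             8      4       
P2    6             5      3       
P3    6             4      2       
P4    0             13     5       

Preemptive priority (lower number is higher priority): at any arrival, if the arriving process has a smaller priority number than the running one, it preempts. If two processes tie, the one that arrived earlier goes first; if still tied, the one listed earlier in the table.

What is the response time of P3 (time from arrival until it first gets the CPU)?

4

Timeline: | P0 0-10 | P3 10-14 | P2 14-19 | P1 19-27 | P4 27-40 |
Completion: P0=10  P1=27  P2=19  P3=14  P4=40
Response(P3) = first start − arrival = 10 − 6 = 4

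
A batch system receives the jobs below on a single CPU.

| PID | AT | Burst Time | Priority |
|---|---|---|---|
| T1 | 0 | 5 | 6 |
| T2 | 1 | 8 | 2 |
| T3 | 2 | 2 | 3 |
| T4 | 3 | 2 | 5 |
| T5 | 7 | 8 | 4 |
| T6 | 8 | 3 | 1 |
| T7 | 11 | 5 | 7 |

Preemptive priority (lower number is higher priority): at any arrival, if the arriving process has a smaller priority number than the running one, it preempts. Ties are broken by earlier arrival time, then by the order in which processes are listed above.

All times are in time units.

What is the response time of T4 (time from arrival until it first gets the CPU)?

19

Gantt: | T1 0-1 | T2 1-8 | T6 8-11 | T2 11-12 | T3 12-14 | T5 14-22 | T4 22-24 | T1 24-28 | T7 28-33 |
Completion: T1=28  T2=12  T3=14  T4=24  T5=22  T6=11  T7=33
Response(T4) = first start − arrival = 22 − 3 = 19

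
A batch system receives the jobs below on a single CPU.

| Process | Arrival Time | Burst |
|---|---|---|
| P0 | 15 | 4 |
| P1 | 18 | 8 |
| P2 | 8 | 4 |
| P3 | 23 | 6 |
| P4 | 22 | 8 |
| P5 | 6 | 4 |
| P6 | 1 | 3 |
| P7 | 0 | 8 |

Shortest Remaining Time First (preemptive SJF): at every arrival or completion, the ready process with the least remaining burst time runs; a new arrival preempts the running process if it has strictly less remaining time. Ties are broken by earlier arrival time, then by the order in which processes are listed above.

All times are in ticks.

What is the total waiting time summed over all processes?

43

Schedule: | P7 0-1 | P6 1-4 | P7 4-6 | P5 6-10 | P2 10-14 | P7 14-19 | P0 19-23 | P3 23-29 | P1 29-37 | P4 37-45 |
Completion: P0=23  P1=37  P2=14  P3=29  P4=45  P5=10  P6=4  P7=19
Turnaround (C−A): P0=8  P1=19  P2=6  P3=6  P4=23  P5=4  P6=3  P7=19
Waiting = turnaround − burst: P0=4, P1=11, P2=2, P3=0, P4=15, P5=0, P6=0, P7=11
Total waiting = 4 + 11 + 2 + 0 + 15 + 0 + 0 + 11 = 43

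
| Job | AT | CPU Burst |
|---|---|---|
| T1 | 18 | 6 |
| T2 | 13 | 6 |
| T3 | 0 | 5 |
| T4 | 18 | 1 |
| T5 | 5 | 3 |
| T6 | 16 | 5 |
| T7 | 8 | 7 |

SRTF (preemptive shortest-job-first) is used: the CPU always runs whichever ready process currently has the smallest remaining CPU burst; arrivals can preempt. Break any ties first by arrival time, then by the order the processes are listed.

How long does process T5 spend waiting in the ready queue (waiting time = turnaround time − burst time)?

0

Schedule: | T3 0-5 | T5 5-8 | T7 8-15 | T2 15-18 | T4 18-19 | T2 19-22 | T6 22-27 | T1 27-33 |
Completion: T1=33  T2=22  T3=5  T4=19  T5=8  T6=27  T7=15
Turnaround (C−A): T1=15  T2=9  T3=5  T4=1  T5=3  T6=11  T7=7
Waiting(T5) = turnaround − burst = 3 − 3 = 0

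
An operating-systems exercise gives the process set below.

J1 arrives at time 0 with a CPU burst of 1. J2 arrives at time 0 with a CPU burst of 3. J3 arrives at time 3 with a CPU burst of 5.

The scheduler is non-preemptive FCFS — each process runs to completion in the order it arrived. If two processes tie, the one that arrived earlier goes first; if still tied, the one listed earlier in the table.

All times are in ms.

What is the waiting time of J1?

0

Schedule: | J1 0-1 | J2 1-4 | J3 4-9 |
Completion: J1=1  J2=4  J3=9
Waiting(J1) = turnaround − burst = 1 − 1 = 0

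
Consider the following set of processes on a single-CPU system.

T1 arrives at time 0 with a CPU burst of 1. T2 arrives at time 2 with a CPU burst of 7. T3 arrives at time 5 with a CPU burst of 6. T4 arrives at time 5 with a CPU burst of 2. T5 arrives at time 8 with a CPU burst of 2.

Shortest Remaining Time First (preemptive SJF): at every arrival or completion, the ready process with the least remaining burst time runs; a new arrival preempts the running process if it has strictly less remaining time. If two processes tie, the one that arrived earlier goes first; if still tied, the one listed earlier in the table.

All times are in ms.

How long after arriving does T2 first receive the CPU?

Schedule: | T1 0-1 | idle 1-2 | T2 2-5 | T4 5-7 | T2 7-8 | T5 8-10 | T2 10-13 | T3 13-19 |
Completion: T1=1  T2=13  T3=19  T4=7  T5=10
Turnaround (C−A): T1=1  T2=11  T3=14  T4=2  T5=2
Response(T2) = first start − arrival = 2 − 2 = 0

0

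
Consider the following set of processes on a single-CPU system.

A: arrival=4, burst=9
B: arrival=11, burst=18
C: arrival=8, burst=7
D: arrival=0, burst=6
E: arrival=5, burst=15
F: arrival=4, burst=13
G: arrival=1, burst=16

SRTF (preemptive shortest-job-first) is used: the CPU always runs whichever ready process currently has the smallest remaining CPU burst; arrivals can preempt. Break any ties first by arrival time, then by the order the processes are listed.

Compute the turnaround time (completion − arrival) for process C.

Timeline: | D 0-6 | A 6-15 | C 15-22 | F 22-35 | E 35-50 | G 50-66 | B 66-84 |
Completion: A=15  B=84  C=22  D=6  E=50  F=35  G=66
Turnaround (C−A): A=11  B=73  C=14  D=6  E=45  F=31  G=65
Turnaround(C) = completion − arrival = 22 − 8 = 14

14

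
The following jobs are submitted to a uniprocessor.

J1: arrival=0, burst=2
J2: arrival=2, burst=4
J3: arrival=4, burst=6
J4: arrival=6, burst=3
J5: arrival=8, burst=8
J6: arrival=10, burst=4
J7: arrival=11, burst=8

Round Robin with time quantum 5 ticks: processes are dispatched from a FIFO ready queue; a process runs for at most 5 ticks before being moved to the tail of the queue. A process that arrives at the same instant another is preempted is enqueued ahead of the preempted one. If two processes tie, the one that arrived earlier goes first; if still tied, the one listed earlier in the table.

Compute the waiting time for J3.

19

Schedule: | J1 0-2 | J2 2-6 | J3 6-11 | J4 11-14 | J5 14-19 | J6 19-23 | J7 23-28 | J3 28-29 | J5 29-32 | J7 32-35 |
Completion: J1=2  J2=6  J3=29  J4=14  J5=32  J6=23  J7=35
Turnaround (C−A): J1=2  J2=4  J3=25  J4=8  J5=24  J6=13  J7=24
Waiting(J3) = turnaround − burst = 25 − 6 = 19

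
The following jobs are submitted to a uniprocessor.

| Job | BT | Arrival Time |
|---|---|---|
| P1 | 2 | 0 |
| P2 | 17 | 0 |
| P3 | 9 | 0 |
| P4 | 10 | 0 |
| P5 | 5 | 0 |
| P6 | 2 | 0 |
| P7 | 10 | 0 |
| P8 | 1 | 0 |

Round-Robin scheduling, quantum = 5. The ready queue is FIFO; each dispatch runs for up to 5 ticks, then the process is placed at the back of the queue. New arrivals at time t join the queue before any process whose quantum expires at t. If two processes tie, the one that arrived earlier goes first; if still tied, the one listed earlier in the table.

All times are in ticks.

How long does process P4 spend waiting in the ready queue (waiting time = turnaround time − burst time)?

Schedule: | P1 0-2 | P2 2-7 | P3 7-12 | P4 12-17 | P5 17-22 | P6 22-24 | P7 24-29 | P8 29-30 | P2 30-35 | P3 35-39 | P4 39-44 | P7 44-49 | P2 49-56 |
Completion: P1=2  P2=56  P3=39  P4=44  P5=22  P6=24  P7=49  P8=30
Waiting(P4) = turnaround − burst = 44 − 10 = 34

34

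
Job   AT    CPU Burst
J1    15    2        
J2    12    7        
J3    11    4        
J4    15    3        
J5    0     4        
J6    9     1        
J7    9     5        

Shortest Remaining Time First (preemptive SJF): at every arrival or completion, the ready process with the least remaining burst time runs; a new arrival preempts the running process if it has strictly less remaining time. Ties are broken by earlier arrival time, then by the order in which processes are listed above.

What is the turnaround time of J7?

6

Timeline: | J5 0-4 | idle 4-9 | J6 9-10 | J7 10-15 | J1 15-17 | J4 17-20 | J3 20-24 | J2 24-31 |
Completion: J1=17  J2=31  J3=24  J4=20  J5=4  J6=10  J7=15
Turnaround(J7) = completion − arrival = 15 − 9 = 6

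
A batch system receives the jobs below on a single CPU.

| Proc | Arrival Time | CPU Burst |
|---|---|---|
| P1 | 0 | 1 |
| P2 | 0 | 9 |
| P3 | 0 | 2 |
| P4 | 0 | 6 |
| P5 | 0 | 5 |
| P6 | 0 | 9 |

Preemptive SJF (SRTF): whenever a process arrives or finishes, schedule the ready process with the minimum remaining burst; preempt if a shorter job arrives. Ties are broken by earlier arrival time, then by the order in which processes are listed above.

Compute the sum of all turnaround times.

Schedule: | P1 0-1 | P3 1-3 | P5 3-8 | P4 8-14 | P2 14-23 | P6 23-32 |
Completion: P1=1  P2=23  P3=3  P4=14  P5=8  P6=32
Turnaround = completion − arrival: P1=1, P2=23, P3=3, P4=14, P5=8, P6=32
Total turnaround = 1 + 23 + 3 + 14 + 8 + 32 = 81

81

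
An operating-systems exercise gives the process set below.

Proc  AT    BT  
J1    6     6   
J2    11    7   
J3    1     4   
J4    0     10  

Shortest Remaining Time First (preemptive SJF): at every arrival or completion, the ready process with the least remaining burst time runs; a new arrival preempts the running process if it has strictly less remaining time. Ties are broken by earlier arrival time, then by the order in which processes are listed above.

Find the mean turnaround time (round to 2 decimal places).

Timeline: | J4 0-1 | J3 1-5 | J4 5-6 | J1 6-12 | J2 12-19 | J4 19-27 |
Completion: J1=12  J2=19  J3=5  J4=27
Turnaround (C−A): J1=6  J2=8  J3=4  J4=27
Turnaround times: J1=6, J2=8, J3=4, J4=27
Average turnaround = (6+8+4+27) / 4 = 45/4 = 11.25

11.25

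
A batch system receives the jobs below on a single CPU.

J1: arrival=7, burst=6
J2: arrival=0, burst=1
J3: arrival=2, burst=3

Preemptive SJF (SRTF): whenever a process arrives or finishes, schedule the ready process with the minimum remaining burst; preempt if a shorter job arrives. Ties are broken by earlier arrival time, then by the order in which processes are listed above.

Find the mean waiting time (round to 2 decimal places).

Timeline: | J2 0-1 | idle 1-2 | J3 2-5 | idle 5-7 | J1 7-13 |
Completion: J1=13  J2=1  J3=5
Waiting times: J1=0, J2=0, J3=0
Average waiting = (0+0+0) / 3 = 0/3 = 0.00

0.00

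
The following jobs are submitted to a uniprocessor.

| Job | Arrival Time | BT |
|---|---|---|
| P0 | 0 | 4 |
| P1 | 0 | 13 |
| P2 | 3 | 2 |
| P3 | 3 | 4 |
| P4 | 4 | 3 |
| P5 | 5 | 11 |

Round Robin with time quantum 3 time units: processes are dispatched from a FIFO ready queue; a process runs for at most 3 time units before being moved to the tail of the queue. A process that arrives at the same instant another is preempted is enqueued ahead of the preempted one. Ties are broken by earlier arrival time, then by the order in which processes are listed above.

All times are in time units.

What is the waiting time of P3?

Gantt: | P0 0-3 | P1 3-6 | P2 6-8 | P3 8-11 | P0 11-12 | P4 12-15 | P5 15-18 | P1 18-21 | P3 21-22 | P5 22-25 | P1 25-28 | P5 28-31 | P1 31-34 | P5 34-36 | P1 36-37 |
Completion: P0=12  P1=37  P2=8  P3=22  P4=15  P5=36
Waiting(P3) = turnaround − burst = 19 − 4 = 15

15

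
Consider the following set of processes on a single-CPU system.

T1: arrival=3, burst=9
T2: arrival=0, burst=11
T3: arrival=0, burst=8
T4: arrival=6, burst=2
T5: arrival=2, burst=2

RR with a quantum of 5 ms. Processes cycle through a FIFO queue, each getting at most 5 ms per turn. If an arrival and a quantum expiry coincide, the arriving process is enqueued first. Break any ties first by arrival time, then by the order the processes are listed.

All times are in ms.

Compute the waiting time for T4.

Timeline: | T2 0-5 | T3 5-10 | T5 10-12 | T1 12-17 | T2 17-22 | T4 22-24 | T3 24-27 | T1 27-31 | T2 31-32 |
Completion: T1=31  T2=32  T3=27  T4=24  T5=12
Turnaround (C−A): T1=28  T2=32  T3=27  T4=18  T5=10
Waiting(T4) = turnaround − burst = 18 − 2 = 16

16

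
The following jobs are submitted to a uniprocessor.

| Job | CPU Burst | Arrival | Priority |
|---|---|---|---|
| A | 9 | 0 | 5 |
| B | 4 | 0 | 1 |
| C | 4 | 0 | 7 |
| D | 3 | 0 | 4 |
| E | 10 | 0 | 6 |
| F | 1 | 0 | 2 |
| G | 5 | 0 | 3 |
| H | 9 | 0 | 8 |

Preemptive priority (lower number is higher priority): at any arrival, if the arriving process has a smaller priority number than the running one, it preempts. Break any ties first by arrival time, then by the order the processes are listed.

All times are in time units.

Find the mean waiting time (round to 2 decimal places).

Timeline: | B 0-4 | F 4-5 | G 5-10 | D 10-13 | A 13-22 | E 22-32 | C 32-36 | H 36-45 |
Completion: A=22  B=4  C=36  D=13  E=32  F=5  G=10  H=45
Turnaround (C−A): A=22  B=4  C=36  D=13  E=32  F=5  G=10  H=45
Waiting times: A=13, B=0, C=32, D=10, E=22, F=4, G=5, H=36
Average waiting = (13+0+32+10+22+4+5+36) / 8 = 122/8 = 15.25

15.25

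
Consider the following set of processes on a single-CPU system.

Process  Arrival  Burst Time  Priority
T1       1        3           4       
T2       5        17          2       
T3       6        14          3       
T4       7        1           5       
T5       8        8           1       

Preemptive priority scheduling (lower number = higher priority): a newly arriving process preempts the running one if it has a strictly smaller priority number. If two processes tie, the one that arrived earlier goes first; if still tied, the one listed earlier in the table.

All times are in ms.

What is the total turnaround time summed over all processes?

Timeline: | idle 0-1 | T1 1-4 | idle 4-5 | T2 5-8 | T5 8-16 | T2 16-30 | T3 30-44 | T4 44-45 |
Completion: T1=4  T2=30  T3=44  T4=45  T5=16
Turnaround (C−A): T1=3  T2=25  T3=38  T4=38  T5=8
Turnaround = completion − arrival: T1=3, T2=25, T3=38, T4=38, T5=8
Total turnaround = 3 + 25 + 38 + 38 + 8 = 112

112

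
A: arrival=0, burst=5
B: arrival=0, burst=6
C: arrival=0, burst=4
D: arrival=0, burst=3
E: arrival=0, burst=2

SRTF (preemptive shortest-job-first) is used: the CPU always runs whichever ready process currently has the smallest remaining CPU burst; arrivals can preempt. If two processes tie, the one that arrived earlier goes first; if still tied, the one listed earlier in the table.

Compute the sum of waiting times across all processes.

30

Schedule: | E 0-2 | D 2-5 | C 5-9 | A 9-14 | B 14-20 |
Completion: A=14  B=20  C=9  D=5  E=2
Turnaround (C−A): A=14  B=20  C=9  D=5  E=2
Waiting = turnaround − burst: A=9, B=14, C=5, D=2, E=0
Total waiting = 9 + 14 + 5 + 2 + 0 = 30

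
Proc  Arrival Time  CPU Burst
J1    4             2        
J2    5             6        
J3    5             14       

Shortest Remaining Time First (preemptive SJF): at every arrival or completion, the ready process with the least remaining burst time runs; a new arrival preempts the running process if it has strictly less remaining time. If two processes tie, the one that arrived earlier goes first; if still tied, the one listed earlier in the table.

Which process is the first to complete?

J1

Timeline: | idle 0-4 | J1 4-6 | J2 6-12 | J3 12-26 |
Completion: J1=6  J2=12  J3=26
Finish order: J1 → J2 → J3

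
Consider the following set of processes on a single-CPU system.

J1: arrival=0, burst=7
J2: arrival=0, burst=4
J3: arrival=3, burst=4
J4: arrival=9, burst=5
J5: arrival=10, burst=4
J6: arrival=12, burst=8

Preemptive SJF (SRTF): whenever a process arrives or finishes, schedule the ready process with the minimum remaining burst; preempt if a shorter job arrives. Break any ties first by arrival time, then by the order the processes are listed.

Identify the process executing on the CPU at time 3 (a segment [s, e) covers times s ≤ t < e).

Timeline: | J2 0-4 | J3 4-8 | J1 8-9 | J4 9-14 | J5 14-18 | J1 18-24 | J6 24-32 |
Completion: J1=24  J2=4  J3=8  J4=14  J5=18  J6=32
Turnaround (C−A): J1=24  J2=4  J3=5  J4=5  J5=8  J6=20

J2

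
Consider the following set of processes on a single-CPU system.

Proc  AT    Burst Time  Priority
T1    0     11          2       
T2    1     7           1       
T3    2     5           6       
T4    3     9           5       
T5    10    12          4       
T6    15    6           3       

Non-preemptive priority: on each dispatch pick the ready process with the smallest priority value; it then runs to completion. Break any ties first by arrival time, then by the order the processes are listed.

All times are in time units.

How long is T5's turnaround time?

Timeline: | T1 0-11 | T2 11-18 | T6 18-24 | T5 24-36 | T4 36-45 | T3 45-50 |
Completion: T1=11  T2=18  T3=50  T4=45  T5=36  T6=24
Turnaround(T5) = completion − arrival = 36 − 10 = 26

26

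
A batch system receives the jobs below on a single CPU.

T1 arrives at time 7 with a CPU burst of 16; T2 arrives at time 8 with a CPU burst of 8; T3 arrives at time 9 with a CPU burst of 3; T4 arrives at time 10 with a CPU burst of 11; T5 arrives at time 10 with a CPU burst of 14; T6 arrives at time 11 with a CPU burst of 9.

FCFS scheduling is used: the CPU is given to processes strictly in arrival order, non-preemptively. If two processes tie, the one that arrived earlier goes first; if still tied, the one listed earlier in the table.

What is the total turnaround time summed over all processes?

205

Schedule: | idle 0-7 | T1 7-23 | T2 23-31 | T3 31-34 | T4 34-45 | T5 45-59 | T6 59-68 |
Completion: T1=23  T2=31  T3=34  T4=45  T5=59  T6=68
Turnaround (C−A): T1=16  T2=23  T3=25  T4=35  T5=49  T6=57
Turnaround = completion − arrival: T1=16, T2=23, T3=25, T4=35, T5=49, T6=57
Total turnaround = 16 + 23 + 25 + 35 + 49 + 57 = 205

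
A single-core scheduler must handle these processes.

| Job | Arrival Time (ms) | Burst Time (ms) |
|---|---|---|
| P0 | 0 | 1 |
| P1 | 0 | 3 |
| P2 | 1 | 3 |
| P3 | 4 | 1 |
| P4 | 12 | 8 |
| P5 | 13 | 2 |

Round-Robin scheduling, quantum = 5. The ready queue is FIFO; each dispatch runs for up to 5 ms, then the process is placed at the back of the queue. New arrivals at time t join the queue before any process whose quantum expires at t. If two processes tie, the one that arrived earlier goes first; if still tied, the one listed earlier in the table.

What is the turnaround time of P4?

10

Timeline: | P0 0-1 | P1 1-4 | P2 4-7 | P3 7-8 | idle 8-12 | P4 12-17 | P5 17-19 | P4 19-22 |
Completion: P0=1  P1=4  P2=7  P3=8  P4=22  P5=19
Turnaround (C−A): P0=1  P1=4  P2=6  P3=4  P4=10  P5=6
Turnaround(P4) = completion − arrival = 22 − 12 = 10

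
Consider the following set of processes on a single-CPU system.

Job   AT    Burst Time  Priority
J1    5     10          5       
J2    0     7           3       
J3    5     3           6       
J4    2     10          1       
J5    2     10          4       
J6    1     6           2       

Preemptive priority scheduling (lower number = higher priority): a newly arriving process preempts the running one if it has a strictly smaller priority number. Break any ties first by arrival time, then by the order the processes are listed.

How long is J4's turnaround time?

10

Gantt: | J2 0-1 | J6 1-2 | J4 2-12 | J6 12-17 | J2 17-23 | J5 23-33 | J1 33-43 | J3 43-46 |
Completion: J1=43  J2=23  J3=46  J4=12  J5=33  J6=17
Turnaround (C−A): J1=38  J2=23  J3=41  J4=10  J5=31  J6=16
Turnaround(J4) = completion − arrival = 12 − 2 = 10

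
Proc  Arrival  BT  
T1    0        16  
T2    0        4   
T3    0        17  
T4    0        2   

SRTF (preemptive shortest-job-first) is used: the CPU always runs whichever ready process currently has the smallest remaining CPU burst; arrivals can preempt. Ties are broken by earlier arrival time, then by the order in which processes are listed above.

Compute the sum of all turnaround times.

69

Gantt: | T4 0-2 | T2 2-6 | T1 6-22 | T3 22-39 |
Completion: T1=22  T2=6  T3=39  T4=2
Turnaround (C−A): T1=22  T2=6  T3=39  T4=2
Turnaround = completion − arrival: T1=22, T2=6, T3=39, T4=2
Total turnaround = 22 + 6 + 39 + 2 = 69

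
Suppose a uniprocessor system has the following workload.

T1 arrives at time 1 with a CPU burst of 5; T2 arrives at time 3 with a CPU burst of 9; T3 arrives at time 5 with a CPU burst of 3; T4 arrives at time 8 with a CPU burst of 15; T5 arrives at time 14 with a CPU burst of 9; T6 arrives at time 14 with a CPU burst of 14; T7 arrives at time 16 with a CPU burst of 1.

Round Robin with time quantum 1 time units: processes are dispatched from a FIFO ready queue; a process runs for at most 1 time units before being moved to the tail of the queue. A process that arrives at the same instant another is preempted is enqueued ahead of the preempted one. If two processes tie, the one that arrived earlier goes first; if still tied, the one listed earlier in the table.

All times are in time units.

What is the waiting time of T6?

29

Timeline: | idle 0-1 | T1 1-3 | T2 3-4 | T1 4-5 | T2 5-6 | T3 6-7 | T1 7-8 | T2 8-9 | T3 9-10 | T4 10-11 | T1 11-12 | T2 12-13 | T3 13-14 | T4 14-15 | T2 15-16 | T5 16-17 | T6 17-18 | T4 18-19 | T7 19-20 | T2 20-21 | T5 21-22 | T6 22-23 | T4 23-24 | T2 24-25 | T5 25-26 | T6 26-27 | T4 27-28 | T2 28-29 | T5 29-30 | T6 30-31 | T4 31-32 | T2 32-33 | T5 33-34 | T6 34-35 | T4 35-36 | T5 36-37 | T6 37-38 | T4 38-39 | T5 39-40 | T6 40-41 | T4 41-42 | T5 42-43 | T6 43-44 | T4 44-45 | T5 45-46 | T6 46-47 | T4 47-48 | T6 48-49 | T4 49-50 | T6 50-51 | T4 51-52 | T6 52-53 | T4 53-54 | T6 54-55 | T4 55-56 | T6 56-57 |
Completion: T1=12  T2=33  T3=14  T4=56  T5=46  T6=57  T7=20
Turnaround (C−A): T1=11  T2=30  T3=9  T4=48  T5=32  T6=43  T7=4
Waiting(T6) = turnaround − burst = 43 − 14 = 29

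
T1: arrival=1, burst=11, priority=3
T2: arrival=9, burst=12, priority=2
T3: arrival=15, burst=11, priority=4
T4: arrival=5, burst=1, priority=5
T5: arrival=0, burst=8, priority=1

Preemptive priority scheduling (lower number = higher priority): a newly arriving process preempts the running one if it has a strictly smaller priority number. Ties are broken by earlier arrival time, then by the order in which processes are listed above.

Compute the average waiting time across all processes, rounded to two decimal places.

Schedule: | T5 0-8 | T1 8-9 | T2 9-21 | T1 21-31 | T3 31-42 | T4 42-43 |
Completion: T1=31  T2=21  T3=42  T4=43  T5=8
Waiting times: T1=19, T2=0, T3=16, T4=37, T5=0
Average waiting = (19+0+16+37+0) / 5 = 72/5 = 14.40

14.40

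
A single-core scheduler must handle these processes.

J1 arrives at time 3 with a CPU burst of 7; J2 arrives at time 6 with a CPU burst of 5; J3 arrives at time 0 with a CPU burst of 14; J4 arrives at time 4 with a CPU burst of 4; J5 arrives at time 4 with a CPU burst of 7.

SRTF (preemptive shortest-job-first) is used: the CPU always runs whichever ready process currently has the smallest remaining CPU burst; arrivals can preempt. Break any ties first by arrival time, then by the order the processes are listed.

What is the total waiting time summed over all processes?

49

Gantt: | J3 0-3 | J1 3-4 | J4 4-8 | J2 8-13 | J1 13-19 | J5 19-26 | J3 26-37 |
Completion: J1=19  J2=13  J3=37  J4=8  J5=26
Turnaround (C−A): J1=16  J2=7  J3=37  J4=4  J5=22
Waiting = turnaround − burst: J1=9, J2=2, J3=23, J4=0, J5=15
Total waiting = 9 + 2 + 23 + 0 + 15 = 49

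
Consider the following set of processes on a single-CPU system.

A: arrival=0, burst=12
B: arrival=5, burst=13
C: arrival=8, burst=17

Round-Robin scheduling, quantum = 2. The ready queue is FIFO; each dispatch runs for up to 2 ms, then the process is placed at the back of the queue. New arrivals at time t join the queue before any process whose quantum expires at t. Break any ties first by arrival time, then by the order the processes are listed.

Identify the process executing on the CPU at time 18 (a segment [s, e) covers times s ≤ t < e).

B

Timeline: | A 0-6 | B 6-8 | A 8-10 | C 10-12 | B 12-14 | A 14-16 | C 16-18 | B 18-20 | A 20-22 | C 22-24 | B 24-26 | C 26-28 | B 28-30 | C 30-32 | B 32-34 | C 34-36 | B 36-37 | C 37-42 |
Completion: A=22  B=37  C=42
Turnaround (C−A): A=22  B=32  C=34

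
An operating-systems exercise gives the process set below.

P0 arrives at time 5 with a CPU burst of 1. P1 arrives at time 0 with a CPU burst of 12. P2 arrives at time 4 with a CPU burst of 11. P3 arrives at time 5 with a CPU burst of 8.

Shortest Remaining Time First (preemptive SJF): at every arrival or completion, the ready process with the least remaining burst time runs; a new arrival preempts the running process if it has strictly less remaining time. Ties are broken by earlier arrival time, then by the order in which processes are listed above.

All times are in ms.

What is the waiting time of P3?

Timeline: | P1 0-5 | P0 5-6 | P1 6-13 | P3 13-21 | P2 21-32 |
Completion: P0=6  P1=13  P2=32  P3=21
Waiting(P3) = turnaround − burst = 16 − 8 = 8

8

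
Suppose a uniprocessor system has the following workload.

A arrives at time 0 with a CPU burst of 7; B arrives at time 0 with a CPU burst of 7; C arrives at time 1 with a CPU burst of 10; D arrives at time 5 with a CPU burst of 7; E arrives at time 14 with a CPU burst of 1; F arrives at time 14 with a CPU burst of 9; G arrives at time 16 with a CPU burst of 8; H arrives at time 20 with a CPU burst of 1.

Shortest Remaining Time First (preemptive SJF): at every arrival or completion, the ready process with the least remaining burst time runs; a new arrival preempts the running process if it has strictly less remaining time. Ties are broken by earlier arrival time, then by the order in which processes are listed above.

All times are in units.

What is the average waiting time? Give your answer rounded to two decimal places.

10.13

Gantt: | A 0-7 | B 7-14 | E 14-15 | D 15-20 | H 20-21 | D 21-23 | G 23-31 | F 31-40 | C 40-50 |
Completion: A=7  B=14  C=50  D=23  E=15  F=40  G=31  H=21
Waiting times: A=0, B=7, C=39, D=11, E=0, F=17, G=7, H=0
Average waiting = (0+7+39+11+0+17+7+0) / 8 = 81/8 = 10.13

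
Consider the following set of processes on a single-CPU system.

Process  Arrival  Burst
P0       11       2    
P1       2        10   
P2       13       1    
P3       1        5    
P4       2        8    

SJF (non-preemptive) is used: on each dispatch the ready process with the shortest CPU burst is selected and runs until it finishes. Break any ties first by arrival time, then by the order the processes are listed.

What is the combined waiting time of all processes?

Gantt: | idle 0-1 | P3 1-6 | P4 6-14 | P2 14-15 | P0 15-17 | P1 17-27 |
Completion: P0=17  P1=27  P2=15  P3=6  P4=14
Turnaround (C−A): P0=6  P1=25  P2=2  P3=5  P4=12
Waiting = turnaround − burst: P0=4, P1=15, P2=1, P3=0, P4=4
Total waiting = 4 + 15 + 1 + 0 + 4 = 24

24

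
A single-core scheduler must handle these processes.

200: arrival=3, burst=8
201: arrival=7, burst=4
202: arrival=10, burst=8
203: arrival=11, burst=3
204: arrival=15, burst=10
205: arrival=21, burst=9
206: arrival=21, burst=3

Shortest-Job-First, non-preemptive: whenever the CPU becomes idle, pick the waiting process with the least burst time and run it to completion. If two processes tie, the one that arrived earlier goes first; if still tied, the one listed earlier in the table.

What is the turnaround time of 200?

8

Gantt: | idle 0-3 | 200 3-11 | 203 11-14 | 201 14-18 | 202 18-26 | 206 26-29 | 205 29-38 | 204 38-48 |
Completion: 200=11  201=18  202=26  203=14  204=48  205=38  206=29
Turnaround(200) = completion − arrival = 11 − 3 = 8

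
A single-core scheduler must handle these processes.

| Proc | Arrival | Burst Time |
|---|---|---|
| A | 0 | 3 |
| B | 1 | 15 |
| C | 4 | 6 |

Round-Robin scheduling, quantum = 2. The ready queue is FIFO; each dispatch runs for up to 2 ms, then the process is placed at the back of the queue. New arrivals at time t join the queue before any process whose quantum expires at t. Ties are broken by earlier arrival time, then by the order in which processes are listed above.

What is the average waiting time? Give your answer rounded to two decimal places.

5.00

Timeline: | A 0-2 | B 2-4 | A 4-5 | C 5-7 | B 7-9 | C 9-11 | B 11-13 | C 13-15 | B 15-24 |
Completion: A=5  B=24  C=15
Turnaround (C−A): A=5  B=23  C=11
Waiting times: A=2, B=8, C=5
Average waiting = (2+8+5) / 3 = 15/3 = 5.00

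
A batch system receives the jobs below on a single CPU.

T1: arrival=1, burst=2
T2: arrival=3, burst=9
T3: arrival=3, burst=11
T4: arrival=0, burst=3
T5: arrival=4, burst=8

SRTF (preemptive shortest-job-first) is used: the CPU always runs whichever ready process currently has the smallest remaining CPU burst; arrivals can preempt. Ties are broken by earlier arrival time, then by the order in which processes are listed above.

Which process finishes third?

Schedule: | T4 0-3 | T1 3-5 | T5 5-13 | T2 13-22 | T3 22-33 |
Completion: T1=5  T2=22  T3=33  T4=3  T5=13
Turnaround (C−A): T1=4  T2=19  T3=30  T4=3  T5=9
Finish order: T4 → T1 → T5 → T2 → T3

T5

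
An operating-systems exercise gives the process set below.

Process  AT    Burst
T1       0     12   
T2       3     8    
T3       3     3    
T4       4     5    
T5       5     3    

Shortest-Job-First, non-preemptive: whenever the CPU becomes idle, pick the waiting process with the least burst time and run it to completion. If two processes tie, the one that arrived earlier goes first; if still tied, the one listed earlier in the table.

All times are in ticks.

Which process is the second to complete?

T3

Timeline: | T1 0-12 | T3 12-15 | T5 15-18 | T4 18-23 | T2 23-31 |
Completion: T1=12  T2=31  T3=15  T4=23  T5=18
Turnaround (C−A): T1=12  T2=28  T3=12  T4=19  T5=13
Finish order: T1 → T3 → T5 → T4 → T2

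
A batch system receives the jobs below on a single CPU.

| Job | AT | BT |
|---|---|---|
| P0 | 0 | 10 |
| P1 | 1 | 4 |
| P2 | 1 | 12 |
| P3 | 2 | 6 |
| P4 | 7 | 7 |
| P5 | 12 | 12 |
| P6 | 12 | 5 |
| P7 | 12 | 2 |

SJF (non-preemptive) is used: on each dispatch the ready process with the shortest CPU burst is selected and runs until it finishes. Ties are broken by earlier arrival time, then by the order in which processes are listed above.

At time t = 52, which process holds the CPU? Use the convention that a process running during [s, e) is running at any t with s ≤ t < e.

P5

Gantt: | P0 0-10 | P1 10-14 | P7 14-16 | P6 16-21 | P3 21-27 | P4 27-34 | P2 34-46 | P5 46-58 |
Completion: P0=10  P1=14  P2=46  P3=27  P4=34  P5=58  P6=21  P7=16
Turnaround (C−A): P0=10  P1=13  P2=45  P3=25  P4=27  P5=46  P6=9  P7=4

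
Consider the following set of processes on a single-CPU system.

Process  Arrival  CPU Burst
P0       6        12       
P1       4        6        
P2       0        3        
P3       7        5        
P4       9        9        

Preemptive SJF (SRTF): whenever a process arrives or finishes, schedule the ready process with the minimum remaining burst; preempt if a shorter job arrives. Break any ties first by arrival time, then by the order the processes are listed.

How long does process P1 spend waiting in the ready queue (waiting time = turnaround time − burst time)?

Timeline: | P2 0-3 | idle 3-4 | P1 4-10 | P3 10-15 | P4 15-24 | P0 24-36 |
Completion: P0=36  P1=10  P2=3  P3=15  P4=24
Turnaround (C−A): P0=30  P1=6  P2=3  P3=8  P4=15
Waiting(P1) = turnaround − burst = 6 − 6 = 0

0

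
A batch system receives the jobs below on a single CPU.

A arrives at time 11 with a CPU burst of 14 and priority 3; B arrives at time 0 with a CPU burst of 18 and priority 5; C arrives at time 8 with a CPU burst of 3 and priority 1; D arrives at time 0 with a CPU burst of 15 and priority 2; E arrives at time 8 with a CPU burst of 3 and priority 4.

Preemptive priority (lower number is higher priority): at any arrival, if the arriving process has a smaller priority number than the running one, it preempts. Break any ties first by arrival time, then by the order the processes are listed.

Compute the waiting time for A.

7

Gantt: | D 0-8 | C 8-11 | D 11-18 | A 18-32 | E 32-35 | B 35-53 |
Completion: A=32  B=53  C=11  D=18  E=35
Turnaround (C−A): A=21  B=53  C=3  D=18  E=27
Waiting(A) = turnaround − burst = 21 − 14 = 7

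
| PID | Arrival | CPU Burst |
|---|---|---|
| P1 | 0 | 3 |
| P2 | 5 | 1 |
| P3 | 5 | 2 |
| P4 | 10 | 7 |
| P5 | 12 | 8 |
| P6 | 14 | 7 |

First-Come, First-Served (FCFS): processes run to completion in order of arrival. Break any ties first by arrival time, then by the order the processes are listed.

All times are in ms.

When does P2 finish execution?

6

Schedule: | P1 0-3 | idle 3-5 | P2 5-6 | P3 6-8 | idle 8-10 | P4 10-17 | P5 17-25 | P6 25-32 |
Completion: P1=3  P2=6  P3=8  P4=17  P5=25  P6=32
Turnaround (C−A): P1=3  P2=1  P3=3  P4=7  P5=13  P6=18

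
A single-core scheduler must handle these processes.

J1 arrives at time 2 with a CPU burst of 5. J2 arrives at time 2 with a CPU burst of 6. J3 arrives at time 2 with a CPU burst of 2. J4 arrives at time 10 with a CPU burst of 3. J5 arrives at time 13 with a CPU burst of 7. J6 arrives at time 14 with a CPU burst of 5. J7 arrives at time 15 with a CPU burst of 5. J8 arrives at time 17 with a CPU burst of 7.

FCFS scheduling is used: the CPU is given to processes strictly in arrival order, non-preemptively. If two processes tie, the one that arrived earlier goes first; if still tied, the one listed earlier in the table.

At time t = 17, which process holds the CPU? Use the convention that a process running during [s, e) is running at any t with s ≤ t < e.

J4

Gantt: | idle 0-2 | J1 2-7 | J2 7-13 | J3 13-15 | J4 15-18 | J5 18-25 | J6 25-30 | J7 30-35 | J8 35-42 |
Completion: J1=7  J2=13  J3=15  J4=18  J5=25  J6=30  J7=35  J8=42
Turnaround (C−A): J1=5  J2=11  J3=13  J4=8  J5=12  J6=16  J7=20  J8=25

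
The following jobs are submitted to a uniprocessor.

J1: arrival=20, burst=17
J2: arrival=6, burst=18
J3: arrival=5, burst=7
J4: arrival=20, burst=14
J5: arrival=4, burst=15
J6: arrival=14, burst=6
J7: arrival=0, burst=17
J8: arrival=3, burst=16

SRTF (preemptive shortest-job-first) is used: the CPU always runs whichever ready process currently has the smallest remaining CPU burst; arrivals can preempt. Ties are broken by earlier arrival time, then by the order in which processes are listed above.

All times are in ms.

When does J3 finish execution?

Gantt: | J7 0-5 | J3 5-12 | J7 12-14 | J6 14-20 | J7 20-30 | J4 30-44 | J5 44-59 | J8 59-75 | J1 75-92 | J2 92-110 |
Completion: J1=92  J2=110  J3=12  J4=44  J5=59  J6=20  J7=30  J8=75

12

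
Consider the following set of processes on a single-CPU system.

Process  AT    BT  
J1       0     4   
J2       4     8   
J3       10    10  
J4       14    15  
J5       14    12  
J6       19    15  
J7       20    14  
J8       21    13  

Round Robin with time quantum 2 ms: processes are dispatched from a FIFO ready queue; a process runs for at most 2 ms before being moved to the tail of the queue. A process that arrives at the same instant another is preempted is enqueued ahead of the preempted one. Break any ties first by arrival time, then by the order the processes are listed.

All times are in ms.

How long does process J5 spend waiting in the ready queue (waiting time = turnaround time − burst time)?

Schedule: | J1 0-4 | J2 4-10 | J3 10-12 | J2 12-14 | J3 14-16 | J4 16-18 | J5 18-20 | J3 20-22 | J4 22-24 | J6 24-26 | J7 26-28 | J5 28-30 | J8 30-32 | J3 32-34 | J4 34-36 | J6 36-38 | J7 38-40 | J5 40-42 | J8 42-44 | J3 44-46 | J4 46-48 | J6 48-50 | J7 50-52 | J5 52-54 | J8 54-56 | J4 56-58 | J6 58-60 | J7 60-62 | J5 62-64 | J8 64-66 | J4 66-68 | J6 68-70 | J7 70-72 | J5 72-74 | J8 74-76 | J4 76-78 | J6 78-80 | J7 80-82 | J8 82-84 | J4 84-85 | J6 85-87 | J7 87-89 | J8 89-90 | J6 90-91 |
Completion: J1=4  J2=14  J3=46  J4=85  J5=74  J6=91  J7=89  J8=90
Turnaround (C−A): J1=4  J2=10  J3=36  J4=71  J5=60  J6=72  J7=69  J8=69
Waiting(J5) = turnaround − burst = 60 − 12 = 48

48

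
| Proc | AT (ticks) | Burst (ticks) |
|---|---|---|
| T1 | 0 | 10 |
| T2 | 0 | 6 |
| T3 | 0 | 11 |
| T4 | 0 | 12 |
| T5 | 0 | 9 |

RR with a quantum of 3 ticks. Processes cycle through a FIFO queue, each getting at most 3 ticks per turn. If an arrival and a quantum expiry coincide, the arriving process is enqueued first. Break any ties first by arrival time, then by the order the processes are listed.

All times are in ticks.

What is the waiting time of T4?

Timeline: | T1 0-3 | T2 3-6 | T3 6-9 | T4 9-12 | T5 12-15 | T1 15-18 | T2 18-21 | T3 21-24 | T4 24-27 | T5 27-30 | T1 30-33 | T3 33-36 | T4 36-39 | T5 39-42 | T1 42-43 | T3 43-45 | T4 45-48 |
Completion: T1=43  T2=21  T3=45  T4=48  T5=42
Turnaround (C−A): T1=43  T2=21  T3=45  T4=48  T5=42
Waiting(T4) = turnaround − burst = 48 − 12 = 36

36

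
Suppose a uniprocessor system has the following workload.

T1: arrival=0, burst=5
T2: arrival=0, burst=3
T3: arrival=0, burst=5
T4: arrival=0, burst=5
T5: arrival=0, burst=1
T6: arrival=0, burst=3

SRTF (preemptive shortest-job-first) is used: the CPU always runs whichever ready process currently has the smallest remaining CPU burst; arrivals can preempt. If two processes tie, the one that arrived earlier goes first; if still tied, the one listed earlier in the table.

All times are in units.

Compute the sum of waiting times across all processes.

41

Schedule: | T5 0-1 | T2 1-4 | T6 4-7 | T1 7-12 | T3 12-17 | T4 17-22 |
Completion: T1=12  T2=4  T3=17  T4=22  T5=1  T6=7
Turnaround (C−A): T1=12  T2=4  T3=17  T4=22  T5=1  T6=7
Waiting = turnaround − burst: T1=7, T2=1, T3=12, T4=17, T5=0, T6=4
Total waiting = 7 + 1 + 12 + 17 + 0 + 4 = 41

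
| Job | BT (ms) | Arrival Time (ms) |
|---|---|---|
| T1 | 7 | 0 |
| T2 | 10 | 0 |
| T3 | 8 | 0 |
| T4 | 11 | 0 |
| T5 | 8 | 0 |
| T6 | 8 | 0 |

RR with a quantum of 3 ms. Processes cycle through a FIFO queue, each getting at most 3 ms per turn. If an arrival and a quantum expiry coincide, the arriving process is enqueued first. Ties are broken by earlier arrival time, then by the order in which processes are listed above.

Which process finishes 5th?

T2

Schedule: | T1 0-3 | T2 3-6 | T3 6-9 | T4 9-12 | T5 12-15 | T6 15-18 | T1 18-21 | T2 21-24 | T3 24-27 | T4 27-30 | T5 30-33 | T6 33-36 | T1 36-37 | T2 37-40 | T3 40-42 | T4 42-45 | T5 45-47 | T6 47-49 | T2 49-50 | T4 50-52 |
Completion: T1=37  T2=50  T3=42  T4=52  T5=47  T6=49
Finish order: T1 → T3 → T5 → T6 → T2 → T4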